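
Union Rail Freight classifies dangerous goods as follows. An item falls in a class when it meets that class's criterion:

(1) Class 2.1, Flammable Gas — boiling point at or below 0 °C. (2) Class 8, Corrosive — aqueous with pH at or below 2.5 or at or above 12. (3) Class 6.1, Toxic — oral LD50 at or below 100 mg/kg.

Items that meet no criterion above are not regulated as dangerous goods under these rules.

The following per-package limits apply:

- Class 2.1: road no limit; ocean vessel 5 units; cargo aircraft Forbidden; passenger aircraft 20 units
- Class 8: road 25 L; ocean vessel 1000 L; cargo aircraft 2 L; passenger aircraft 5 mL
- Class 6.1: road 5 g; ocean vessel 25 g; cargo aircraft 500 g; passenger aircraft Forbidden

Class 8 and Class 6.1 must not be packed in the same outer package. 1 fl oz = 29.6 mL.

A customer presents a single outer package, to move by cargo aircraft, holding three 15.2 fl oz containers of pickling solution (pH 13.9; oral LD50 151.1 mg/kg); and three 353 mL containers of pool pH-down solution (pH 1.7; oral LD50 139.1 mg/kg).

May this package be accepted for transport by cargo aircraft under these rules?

No

The pickling solution has pH 13.9, which is ≥ 12, so it is Class 8 (Corrosive).
The pool pH-down solution has pH 1.7, which is ≤ 2.5, so it is Class 8 (Corrosive).
Class 8 net quantity: (three 15.2 fl oz containers = 1349.76 mL) + (three 353 mL containers = 1.059 L) = 2408.76 mL.
2408.76 mL > 2 L (cargo aircraft limit, Class 8) — over the limit.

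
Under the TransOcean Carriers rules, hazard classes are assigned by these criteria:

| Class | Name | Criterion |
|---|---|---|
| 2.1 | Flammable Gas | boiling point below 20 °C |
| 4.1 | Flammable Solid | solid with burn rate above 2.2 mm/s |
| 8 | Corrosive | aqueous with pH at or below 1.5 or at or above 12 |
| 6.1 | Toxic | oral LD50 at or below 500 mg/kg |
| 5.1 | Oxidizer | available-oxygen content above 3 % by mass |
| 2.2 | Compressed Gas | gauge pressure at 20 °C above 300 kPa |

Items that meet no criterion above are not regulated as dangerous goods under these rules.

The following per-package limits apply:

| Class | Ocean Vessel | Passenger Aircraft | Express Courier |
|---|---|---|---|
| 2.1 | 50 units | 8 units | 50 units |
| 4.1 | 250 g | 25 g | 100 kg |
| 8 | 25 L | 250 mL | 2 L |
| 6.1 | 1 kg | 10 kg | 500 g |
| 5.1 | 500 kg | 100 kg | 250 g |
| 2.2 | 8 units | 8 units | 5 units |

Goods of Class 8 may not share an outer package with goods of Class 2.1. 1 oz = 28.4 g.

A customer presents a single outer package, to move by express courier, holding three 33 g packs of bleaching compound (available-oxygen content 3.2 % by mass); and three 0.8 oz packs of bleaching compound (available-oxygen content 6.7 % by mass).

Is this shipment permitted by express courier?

Yes

With available-oxygen content 3.2 % by mass (> 3 % by mass), the bleaching compound falls in Class 5.1.
With available-oxygen content 6.7 % by mass (> 3 % by mass), the bleaching compound falls in Class 5.1.
Total Class 5.1: (three 33 g packs = 99 g) + (three 0.8 oz packs = 68.16 g) = 167.16 g.
167.16 g ≤ 250 g (express courier limit, Class 5.1) — within limit.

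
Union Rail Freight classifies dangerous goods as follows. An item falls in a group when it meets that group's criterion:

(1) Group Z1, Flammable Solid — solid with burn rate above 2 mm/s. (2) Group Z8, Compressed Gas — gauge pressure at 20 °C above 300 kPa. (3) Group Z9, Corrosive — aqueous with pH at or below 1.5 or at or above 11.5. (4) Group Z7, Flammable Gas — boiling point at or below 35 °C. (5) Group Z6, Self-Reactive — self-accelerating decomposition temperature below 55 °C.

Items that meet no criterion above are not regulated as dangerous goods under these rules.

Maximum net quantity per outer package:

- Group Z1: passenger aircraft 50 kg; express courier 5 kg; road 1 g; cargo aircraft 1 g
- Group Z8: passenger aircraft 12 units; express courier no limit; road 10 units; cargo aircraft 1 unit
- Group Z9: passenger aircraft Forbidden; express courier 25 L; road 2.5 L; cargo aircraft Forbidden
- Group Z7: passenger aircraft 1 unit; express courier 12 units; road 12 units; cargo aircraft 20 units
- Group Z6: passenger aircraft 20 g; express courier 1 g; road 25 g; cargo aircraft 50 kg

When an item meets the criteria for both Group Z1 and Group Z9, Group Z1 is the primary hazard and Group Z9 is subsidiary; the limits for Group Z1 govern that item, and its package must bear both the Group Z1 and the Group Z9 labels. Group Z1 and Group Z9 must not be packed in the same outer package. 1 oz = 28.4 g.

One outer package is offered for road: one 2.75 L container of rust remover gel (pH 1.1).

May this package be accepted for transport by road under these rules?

pH 1.1 meets the Group Z9 criterion (Corrosive), so the rust remover gel is Group Z9.
Group Z9 quantity: 2.75 L.
That exceeds the Group Z9 road limit of 2.5 L.

No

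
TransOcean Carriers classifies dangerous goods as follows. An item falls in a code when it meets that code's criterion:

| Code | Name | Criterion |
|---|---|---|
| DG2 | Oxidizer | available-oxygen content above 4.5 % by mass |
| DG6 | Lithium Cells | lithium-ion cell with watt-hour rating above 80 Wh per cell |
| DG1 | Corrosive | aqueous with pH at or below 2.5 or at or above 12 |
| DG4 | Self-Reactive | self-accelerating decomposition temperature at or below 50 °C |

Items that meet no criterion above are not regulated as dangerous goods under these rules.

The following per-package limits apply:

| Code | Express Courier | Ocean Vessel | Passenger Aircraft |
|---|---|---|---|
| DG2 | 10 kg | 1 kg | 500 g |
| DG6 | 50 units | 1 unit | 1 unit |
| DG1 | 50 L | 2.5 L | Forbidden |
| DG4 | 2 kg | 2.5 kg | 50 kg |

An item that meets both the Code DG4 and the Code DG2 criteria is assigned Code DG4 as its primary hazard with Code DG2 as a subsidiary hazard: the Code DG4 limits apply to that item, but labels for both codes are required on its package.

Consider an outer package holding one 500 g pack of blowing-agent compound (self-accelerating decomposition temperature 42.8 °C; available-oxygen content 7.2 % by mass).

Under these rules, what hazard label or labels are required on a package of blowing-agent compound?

Code DG2 and DG4

Blowing-agent compound: self-accelerating decomposition temperature 42.8 °C ≤ 50 °C → Code DG4 (Self-Reactive).
Blowing-agent compound: available-oxygen content 7.2 % by mass > 4.5 % by mass → Code DG2 (Oxidizer).
By the precedence rule Code DG4 is primary and Code DG2 is subsidiary, and that rule requires both labels on the package.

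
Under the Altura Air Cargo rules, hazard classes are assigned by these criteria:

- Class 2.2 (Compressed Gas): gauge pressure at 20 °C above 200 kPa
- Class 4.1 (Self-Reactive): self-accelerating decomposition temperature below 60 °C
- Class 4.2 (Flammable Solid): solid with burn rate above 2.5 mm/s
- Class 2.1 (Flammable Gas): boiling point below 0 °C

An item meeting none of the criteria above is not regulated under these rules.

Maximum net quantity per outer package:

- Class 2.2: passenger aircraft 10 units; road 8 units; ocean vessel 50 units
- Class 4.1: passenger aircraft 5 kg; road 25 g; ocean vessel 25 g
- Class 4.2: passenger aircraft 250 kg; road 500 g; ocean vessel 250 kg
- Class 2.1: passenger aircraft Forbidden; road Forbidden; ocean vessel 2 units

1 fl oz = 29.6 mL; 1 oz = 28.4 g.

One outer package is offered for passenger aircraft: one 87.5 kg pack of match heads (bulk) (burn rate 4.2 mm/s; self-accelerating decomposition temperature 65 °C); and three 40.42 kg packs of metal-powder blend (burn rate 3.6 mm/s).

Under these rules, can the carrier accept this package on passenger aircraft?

Burn rate 4.2 mm/s meets the Class 4.2 criterion (Flammable Solid), so the match heads (bulk) are Class 4.2.
The metal-powder blend has burn rate 3.6 mm/s, which is > 2.5 mm/s, so it is Class 4.2 (Flammable Solid).
Class 4.2 net quantity: 87.5 kg + (three 40.42 kg packs = 121.26 kg) = 208.76 kg.
208.76 kg is within the passenger aircraft limit of 250 kg for Class 4.2.

Yes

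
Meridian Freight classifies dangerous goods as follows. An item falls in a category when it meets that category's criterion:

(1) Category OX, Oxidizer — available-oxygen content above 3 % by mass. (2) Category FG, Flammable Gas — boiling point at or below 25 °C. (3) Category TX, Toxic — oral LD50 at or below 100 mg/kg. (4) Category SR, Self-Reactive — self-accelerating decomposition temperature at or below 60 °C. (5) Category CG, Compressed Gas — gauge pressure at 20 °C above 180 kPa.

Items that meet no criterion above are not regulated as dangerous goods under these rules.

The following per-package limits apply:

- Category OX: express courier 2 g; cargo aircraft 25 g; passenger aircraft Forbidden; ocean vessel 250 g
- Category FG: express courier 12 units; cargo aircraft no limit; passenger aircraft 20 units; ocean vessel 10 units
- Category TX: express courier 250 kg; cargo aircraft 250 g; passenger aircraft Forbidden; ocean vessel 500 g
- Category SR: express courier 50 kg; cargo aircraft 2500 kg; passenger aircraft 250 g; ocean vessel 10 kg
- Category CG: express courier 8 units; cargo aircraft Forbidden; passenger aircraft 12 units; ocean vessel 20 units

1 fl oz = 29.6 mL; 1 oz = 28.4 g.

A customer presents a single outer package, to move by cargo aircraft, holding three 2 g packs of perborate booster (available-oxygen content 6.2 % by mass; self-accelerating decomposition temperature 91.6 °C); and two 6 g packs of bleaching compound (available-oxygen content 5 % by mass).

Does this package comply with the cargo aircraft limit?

With available-oxygen content 6.2 % by mass (> 3 % by mass), the perborate booster falls in Category OX.
With available-oxygen content 5 % by mass (> 3 % by mass), the bleaching compound falls in Category OX.
Total Category OX: (three 2 g packs = 6 g) + (two 6 g packs = 12 g) = 18 g.
18 g ≤ 25 g (cargo aircraft limit, Category OX) — within limit.

Yes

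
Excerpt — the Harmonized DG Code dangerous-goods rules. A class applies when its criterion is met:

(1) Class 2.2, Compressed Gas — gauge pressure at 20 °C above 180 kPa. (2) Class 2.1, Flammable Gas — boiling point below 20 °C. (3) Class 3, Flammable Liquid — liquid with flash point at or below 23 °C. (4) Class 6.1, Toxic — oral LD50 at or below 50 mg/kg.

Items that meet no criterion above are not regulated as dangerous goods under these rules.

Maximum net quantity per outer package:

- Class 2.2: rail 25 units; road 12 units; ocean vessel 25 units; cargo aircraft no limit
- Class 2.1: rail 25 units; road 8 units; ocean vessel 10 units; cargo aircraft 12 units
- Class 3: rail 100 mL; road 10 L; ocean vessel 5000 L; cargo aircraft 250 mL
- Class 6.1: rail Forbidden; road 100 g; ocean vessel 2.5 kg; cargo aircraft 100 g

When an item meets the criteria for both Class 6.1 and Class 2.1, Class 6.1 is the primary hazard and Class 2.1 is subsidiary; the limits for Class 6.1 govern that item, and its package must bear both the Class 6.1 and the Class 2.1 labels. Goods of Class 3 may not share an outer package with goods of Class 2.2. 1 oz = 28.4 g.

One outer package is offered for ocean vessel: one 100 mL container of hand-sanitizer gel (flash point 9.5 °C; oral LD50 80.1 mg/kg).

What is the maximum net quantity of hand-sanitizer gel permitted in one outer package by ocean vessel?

Hand-sanitizer gel: flash point 9.5 °C ≤ 23 °C → Class 3 (Flammable Liquid).
The ocean vessel limit for Class 3 is 5000 L.

5000 L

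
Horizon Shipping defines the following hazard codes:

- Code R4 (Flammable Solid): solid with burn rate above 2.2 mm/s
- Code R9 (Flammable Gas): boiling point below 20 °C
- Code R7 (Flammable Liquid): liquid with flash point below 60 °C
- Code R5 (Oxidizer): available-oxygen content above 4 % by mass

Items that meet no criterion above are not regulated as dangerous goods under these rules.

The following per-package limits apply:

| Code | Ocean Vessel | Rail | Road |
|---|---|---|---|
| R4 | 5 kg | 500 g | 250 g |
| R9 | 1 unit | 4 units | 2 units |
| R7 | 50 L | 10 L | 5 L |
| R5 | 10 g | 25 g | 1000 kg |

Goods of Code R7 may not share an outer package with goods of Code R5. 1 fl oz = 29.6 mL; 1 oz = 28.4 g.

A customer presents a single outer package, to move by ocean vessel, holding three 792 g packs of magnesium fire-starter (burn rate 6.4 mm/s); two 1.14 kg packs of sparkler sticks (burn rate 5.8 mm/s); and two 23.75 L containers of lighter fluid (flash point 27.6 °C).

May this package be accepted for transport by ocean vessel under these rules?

With burn rate 6.4 mm/s (> 2.2 mm/s), the magnesium fire-starter falls in Code R4.
The sparkler sticks have burn rate 5.8 mm/s, which is > 2.2 mm/s, so they are Code R4 (Flammable Solid).
Lighter fluid: flash point 27.6 °C < 60 °C → Code R7 (Flammable Liquid).
Code R7 quantity: two 23.75 L containers = 47.5 L.
47.5 L ≤ 50 L (ocean vessel limit, Code R7) — within limit.
Total Code R4: (three 792 g packs = 2.376 kg) + (two 1.14 kg packs = 2.28 kg) = 4.656 kg.
4.656 kg is within the ocean vessel limit of 5 kg for Code R4.
The segregation rule (Code R7 with Code R5) does not apply to Code R7 with Code R4.
Every hazard code is within its ocean vessel limit and no segregation rule is violated.

Yes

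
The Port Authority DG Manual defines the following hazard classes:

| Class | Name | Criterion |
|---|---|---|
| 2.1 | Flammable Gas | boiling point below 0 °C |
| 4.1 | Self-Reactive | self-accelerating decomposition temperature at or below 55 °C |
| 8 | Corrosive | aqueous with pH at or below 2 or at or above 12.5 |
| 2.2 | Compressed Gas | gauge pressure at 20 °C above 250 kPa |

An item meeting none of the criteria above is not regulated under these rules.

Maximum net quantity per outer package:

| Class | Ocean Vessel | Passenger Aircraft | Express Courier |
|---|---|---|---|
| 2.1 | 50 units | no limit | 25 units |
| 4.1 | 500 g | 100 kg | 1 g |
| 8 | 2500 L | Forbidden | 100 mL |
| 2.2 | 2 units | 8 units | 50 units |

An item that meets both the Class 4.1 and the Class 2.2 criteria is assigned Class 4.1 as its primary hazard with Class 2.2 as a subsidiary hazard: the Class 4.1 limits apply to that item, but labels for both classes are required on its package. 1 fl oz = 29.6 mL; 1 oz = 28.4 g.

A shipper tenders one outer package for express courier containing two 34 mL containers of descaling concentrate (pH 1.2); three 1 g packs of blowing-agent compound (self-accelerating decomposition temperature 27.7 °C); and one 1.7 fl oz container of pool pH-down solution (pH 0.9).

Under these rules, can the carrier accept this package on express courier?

Descaling concentrate: pH 1.2 ≤ 2 → Class 8 (Corrosive).
Self-accelerating decomposition temperature 27.7 °C meets the Class 4.1 criterion (Self-Reactive), so the blowing-agent compound is Class 4.1.
pH 0.9 meets the Class 8 criterion (Corrosive), so the pool pH-down solution is Class 8.
Total Class 8: (two 34 mL containers = 68 mL) + (one 1.7 fl oz container = 50.32 mL) = 118.32 mL.
118.32 mL exceeds the express courier limit of 100 mL for Class 8.
Class 4.1 quantity: three 1 g packs = 3 g.
That exceeds the Class 4.1 express courier limit of 1 g.

No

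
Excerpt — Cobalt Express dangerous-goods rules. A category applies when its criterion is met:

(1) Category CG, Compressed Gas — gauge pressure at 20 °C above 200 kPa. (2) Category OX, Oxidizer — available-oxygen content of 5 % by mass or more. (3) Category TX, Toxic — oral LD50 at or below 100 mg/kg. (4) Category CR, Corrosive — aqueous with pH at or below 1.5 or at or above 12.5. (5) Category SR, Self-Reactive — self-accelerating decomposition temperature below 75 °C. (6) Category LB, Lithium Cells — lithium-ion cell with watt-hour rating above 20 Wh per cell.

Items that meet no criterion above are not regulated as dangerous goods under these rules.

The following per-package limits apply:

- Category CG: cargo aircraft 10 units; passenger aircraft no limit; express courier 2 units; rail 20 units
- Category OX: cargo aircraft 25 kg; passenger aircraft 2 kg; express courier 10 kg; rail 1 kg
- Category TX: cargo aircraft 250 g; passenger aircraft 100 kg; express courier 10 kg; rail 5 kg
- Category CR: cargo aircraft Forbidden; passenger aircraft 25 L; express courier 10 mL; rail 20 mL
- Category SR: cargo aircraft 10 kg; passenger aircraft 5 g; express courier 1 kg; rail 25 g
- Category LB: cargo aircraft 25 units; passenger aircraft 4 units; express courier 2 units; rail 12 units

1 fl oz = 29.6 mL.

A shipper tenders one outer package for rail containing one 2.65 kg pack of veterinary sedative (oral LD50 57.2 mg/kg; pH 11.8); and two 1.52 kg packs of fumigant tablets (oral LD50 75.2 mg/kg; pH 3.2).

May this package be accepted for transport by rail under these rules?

Veterinary sedative: oral LD50 57.2 mg/kg ≤ 100 mg/kg → Category TX (Toxic).
With oral LD50 75.2 mg/kg (≤ 100 mg/kg), the fumigant tablets fall in Category TX.
Total Category TX: 2.65 kg + (two 1.52 kg packs = 3.04 kg) = 5.69 kg.
That exceeds the Category TX rail limit of 5 kg.

No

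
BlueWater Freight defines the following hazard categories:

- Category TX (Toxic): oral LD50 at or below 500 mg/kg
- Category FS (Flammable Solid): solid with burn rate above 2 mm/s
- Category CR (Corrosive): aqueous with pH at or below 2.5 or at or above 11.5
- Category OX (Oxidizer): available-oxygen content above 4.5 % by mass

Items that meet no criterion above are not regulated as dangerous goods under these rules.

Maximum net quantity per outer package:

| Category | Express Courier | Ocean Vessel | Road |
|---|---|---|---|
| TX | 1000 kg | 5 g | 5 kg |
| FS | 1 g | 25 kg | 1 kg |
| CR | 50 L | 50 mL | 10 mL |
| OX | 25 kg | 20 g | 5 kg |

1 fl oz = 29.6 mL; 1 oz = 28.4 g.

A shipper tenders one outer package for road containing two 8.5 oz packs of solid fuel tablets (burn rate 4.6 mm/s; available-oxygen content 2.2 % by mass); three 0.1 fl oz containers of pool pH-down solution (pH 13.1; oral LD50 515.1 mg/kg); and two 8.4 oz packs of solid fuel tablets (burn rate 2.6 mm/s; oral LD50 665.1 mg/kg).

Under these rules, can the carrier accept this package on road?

The solid fuel tablets have burn rate 4.6 mm/s, which is > 2 mm/s, so they are Category FS (Flammable Solid).
pH 13.1 meets the Category CR criterion (Corrosive), so the pool pH-down solution is Category CR.
With burn rate 2.6 mm/s (> 2 mm/s), the solid fuel tablets fall in Category FS.
Total Category FS: (two 8.5 oz packs = 482.8 g) + (two 8.4 oz packs = 477.12 g) = 959.92 g.
959.92 g is within the road limit of 1 kg for Category FS.
Category CR quantity: three 0.1 fl oz containers = 8.88 mL.
8.88 mL ≤ 10 mL (road limit, Category CR) — within limit.
Every hazard category is within its road limit and no segregation rule is violated.

Yes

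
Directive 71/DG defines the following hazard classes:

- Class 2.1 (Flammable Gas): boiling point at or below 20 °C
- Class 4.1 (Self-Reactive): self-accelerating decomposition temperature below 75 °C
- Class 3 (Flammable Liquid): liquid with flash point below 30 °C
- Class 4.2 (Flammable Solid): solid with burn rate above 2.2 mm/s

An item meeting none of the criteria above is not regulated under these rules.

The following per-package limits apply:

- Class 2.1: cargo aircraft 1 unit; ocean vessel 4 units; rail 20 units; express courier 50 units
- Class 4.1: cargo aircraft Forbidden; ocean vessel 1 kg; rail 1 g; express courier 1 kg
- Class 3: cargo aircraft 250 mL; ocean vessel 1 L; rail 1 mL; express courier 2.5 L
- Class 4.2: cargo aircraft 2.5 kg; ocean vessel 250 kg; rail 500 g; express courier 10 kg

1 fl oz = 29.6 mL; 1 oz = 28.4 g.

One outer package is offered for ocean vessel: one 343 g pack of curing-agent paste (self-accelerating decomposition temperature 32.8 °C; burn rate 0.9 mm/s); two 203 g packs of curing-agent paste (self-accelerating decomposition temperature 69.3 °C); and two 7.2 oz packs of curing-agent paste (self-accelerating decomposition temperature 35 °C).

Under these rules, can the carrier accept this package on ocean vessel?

No

Curing-agent paste: self-accelerating decomposition temperature 32.8 °C < 75 °C → Class 4.1 (Self-Reactive).
Curing-agent paste: self-accelerating decomposition temperature 69.3 °C < 75 °C → Class 4.1 (Self-Reactive).
With self-accelerating decomposition temperature 35 °C (< 75 °C), the curing-agent paste falls in Class 4.1.
Class 4.1 net quantity: 343 g + (two 203 g packs = 406 g) + (two 7.2 oz packs = 408.96 g) = 1157.96 g.
1157.96 g exceeds the ocean vessel limit of 1 kg for Class 4.1.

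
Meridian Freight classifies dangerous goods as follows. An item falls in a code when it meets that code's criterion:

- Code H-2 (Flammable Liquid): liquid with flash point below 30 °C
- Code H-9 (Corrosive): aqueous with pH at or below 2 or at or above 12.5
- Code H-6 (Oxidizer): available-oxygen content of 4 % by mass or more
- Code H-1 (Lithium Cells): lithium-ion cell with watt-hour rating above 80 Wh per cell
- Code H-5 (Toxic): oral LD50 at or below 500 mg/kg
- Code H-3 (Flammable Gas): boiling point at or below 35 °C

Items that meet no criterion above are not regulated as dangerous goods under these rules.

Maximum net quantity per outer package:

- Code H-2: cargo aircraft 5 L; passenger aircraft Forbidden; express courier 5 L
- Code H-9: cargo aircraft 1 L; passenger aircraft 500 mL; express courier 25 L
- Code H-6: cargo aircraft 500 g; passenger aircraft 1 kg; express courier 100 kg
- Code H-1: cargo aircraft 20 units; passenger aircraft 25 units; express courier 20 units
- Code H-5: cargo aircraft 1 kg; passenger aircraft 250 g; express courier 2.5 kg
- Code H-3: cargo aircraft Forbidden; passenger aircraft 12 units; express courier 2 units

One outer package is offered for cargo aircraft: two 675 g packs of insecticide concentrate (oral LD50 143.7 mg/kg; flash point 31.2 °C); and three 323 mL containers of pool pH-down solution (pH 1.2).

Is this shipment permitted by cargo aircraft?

No

The insecticide concentrate has oral LD50 143.7 mg/kg, which is ≤ 500 mg/kg, so it is Code H-5 (Toxic).
The pool pH-down solution has pH 1.2, which is ≤ 2, so it is Code H-9 (Corrosive).
Code H-5 quantity: two 675 g packs = 1.35 kg.
1.35 kg exceeds the cargo aircraft limit of 1 kg for Code H-5.
Code H-9 quantity: three 323 mL containers = 969 mL.
969 mL ≤ 1 L (cargo aircraft limit, Code H-9) — within limit.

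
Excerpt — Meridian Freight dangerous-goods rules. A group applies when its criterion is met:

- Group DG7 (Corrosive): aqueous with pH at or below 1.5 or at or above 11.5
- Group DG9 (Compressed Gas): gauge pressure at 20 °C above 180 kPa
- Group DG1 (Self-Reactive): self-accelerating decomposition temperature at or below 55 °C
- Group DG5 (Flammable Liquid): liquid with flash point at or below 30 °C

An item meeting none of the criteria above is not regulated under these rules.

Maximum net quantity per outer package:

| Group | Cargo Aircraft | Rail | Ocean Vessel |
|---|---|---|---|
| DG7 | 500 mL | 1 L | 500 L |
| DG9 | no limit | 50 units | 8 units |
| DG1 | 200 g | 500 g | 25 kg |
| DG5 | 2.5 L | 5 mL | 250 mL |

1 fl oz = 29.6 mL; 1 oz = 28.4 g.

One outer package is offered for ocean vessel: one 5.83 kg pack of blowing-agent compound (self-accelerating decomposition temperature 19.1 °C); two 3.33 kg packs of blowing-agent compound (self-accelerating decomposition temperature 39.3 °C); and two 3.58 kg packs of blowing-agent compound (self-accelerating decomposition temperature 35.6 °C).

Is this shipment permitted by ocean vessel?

Yes

Self-accelerating decomposition temperature 19.1 °C meets the Group DG1 criterion (Self-Reactive), so the blowing-agent compound is Group DG1.
Self-accelerating decomposition temperature 39.3 °C meets the Group DG1 criterion (Self-Reactive), so the blowing-agent compound is Group DG1.
With self-accelerating decomposition temperature 35.6 °C (≤ 55 °C), the blowing-agent compound falls in Group DG1.
Total Group DG1: 5.83 kg + (two 3.33 kg packs = 6.66 kg) + (two 3.58 kg packs = 7.16 kg) = 19.65 kg.
19.65 kg is within the ocean vessel limit of 25 kg for Group DG1.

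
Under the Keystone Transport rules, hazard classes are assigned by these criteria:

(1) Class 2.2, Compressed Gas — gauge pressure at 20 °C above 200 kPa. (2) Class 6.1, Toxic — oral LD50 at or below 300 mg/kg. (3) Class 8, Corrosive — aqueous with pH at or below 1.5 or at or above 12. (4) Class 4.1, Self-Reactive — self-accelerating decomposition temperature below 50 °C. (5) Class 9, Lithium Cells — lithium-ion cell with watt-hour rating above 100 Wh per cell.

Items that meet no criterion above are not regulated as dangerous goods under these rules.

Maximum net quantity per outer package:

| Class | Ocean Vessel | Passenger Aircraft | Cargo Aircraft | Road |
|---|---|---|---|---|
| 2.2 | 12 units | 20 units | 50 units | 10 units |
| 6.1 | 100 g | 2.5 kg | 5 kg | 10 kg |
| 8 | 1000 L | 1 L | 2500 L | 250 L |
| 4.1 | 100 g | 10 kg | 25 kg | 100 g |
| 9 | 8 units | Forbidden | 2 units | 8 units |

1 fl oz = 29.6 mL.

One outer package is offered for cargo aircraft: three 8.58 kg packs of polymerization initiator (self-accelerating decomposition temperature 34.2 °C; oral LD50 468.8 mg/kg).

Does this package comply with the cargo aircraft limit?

No

Self-accelerating decomposition temperature 34.2 °C meets the Class 4.1 criterion (Self-Reactive), so the polymerization initiator is Class 4.1.
Class 4.1 quantity: three 8.58 kg packs = 25.74 kg.
That exceeds the Class 4.1 cargo aircraft limit of 25 kg.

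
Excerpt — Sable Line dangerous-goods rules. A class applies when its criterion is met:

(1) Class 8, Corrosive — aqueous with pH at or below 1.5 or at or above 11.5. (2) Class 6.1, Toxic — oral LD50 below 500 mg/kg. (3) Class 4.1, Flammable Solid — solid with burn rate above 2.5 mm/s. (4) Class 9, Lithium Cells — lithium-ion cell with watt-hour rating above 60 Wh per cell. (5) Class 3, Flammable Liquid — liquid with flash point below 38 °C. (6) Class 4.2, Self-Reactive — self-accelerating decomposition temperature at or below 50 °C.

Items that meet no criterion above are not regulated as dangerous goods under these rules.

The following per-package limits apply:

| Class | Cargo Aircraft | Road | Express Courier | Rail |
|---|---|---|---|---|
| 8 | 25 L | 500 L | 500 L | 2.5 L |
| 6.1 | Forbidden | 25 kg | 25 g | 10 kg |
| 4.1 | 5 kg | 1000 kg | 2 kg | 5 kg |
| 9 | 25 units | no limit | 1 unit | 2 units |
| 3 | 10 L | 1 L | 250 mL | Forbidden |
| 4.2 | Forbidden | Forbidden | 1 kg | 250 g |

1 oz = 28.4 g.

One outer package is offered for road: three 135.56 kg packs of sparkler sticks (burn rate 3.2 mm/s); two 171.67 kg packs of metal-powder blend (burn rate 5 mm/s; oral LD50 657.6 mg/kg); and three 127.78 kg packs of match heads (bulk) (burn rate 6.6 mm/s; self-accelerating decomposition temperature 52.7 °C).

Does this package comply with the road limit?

No

Burn rate 3.2 mm/s meets the Class 4.1 criterion (Flammable Solid), so the sparkler sticks are Class 4.1.
With burn rate 5 mm/s (> 2.5 mm/s), the metal-powder blend falls in Class 4.1.
Burn rate 6.6 mm/s meets the Class 4.1 criterion (Flammable Solid), so the match heads (bulk) are Class 4.1.
Total Class 4.1: (three 135.56 kg packs = 406.68 kg) + (two 171.67 kg packs = 343.34 kg) + (three 127.78 kg packs = 383.34 kg) = 1133.36 kg.
1133.36 kg exceeds the road limit of 1000 kg for Class 4.1.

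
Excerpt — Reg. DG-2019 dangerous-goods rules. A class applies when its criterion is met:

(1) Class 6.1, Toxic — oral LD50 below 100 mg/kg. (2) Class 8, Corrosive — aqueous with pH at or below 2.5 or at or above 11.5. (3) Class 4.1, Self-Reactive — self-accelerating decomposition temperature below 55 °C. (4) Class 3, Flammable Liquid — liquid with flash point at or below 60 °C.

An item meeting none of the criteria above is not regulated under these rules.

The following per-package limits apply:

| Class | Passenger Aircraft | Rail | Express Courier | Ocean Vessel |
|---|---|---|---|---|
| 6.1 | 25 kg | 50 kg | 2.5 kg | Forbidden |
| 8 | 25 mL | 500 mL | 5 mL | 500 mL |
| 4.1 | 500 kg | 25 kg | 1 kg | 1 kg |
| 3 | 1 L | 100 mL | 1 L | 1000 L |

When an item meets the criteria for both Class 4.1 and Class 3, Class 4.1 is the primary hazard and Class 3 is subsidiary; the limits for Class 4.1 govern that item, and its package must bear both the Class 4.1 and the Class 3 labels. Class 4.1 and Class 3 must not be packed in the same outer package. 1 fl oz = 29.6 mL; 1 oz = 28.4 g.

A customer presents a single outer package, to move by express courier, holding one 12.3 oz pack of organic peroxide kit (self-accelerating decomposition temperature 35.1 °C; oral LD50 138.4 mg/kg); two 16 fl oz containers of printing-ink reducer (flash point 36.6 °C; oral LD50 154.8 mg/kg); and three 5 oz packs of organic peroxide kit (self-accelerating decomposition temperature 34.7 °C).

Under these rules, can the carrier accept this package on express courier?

No

Organic peroxide kit: self-accelerating decomposition temperature 35.1 °C < 55 °C → Class 4.1 (Self-Reactive).
With flash point 36.6 °C (≤ 60 °C), the printing-ink reducer falls in Class 3.
The organic peroxide kit has self-accelerating decomposition temperature 34.7 °C, which is < 55 °C, so it is Class 4.1 (Self-Reactive).
Total Class 4.1: (one 12.3 oz pack = 349.32 g) + (three 5 oz packs = 426 g) = 775.32 g.
That is within the Class 4.1 express courier limit of 1 kg.
Class 3 quantity: two 16 fl oz containers = 947.2 mL.
That is within the Class 3 express courier limit of 1 L.
Class 4.1 and Class 3 may not share an outer package.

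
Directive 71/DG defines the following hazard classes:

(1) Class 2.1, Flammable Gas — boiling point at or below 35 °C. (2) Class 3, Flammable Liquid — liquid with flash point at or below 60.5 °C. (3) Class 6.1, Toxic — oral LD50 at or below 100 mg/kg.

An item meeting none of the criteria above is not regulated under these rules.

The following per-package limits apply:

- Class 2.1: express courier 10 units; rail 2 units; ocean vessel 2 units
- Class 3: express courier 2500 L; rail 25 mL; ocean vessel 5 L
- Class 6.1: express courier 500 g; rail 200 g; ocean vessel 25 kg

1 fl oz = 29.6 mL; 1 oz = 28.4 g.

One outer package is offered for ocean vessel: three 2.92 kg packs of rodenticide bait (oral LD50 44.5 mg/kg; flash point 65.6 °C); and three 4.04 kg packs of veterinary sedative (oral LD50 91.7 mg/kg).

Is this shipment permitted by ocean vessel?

Yes

Oral LD50 44.5 mg/kg meets the Class 6.1 criterion (Toxic), so the rodenticide bait is Class 6.1.
Oral LD50 91.7 mg/kg meets the Class 6.1 criterion (Toxic), so the veterinary sedative is Class 6.1.
Class 6.1 net quantity: (three 2.92 kg packs = 8.76 kg) + (three 4.04 kg packs = 12.12 kg) = 20.88 kg.
20.88 kg is within the ocean vessel limit of 25 kg for Class 6.1.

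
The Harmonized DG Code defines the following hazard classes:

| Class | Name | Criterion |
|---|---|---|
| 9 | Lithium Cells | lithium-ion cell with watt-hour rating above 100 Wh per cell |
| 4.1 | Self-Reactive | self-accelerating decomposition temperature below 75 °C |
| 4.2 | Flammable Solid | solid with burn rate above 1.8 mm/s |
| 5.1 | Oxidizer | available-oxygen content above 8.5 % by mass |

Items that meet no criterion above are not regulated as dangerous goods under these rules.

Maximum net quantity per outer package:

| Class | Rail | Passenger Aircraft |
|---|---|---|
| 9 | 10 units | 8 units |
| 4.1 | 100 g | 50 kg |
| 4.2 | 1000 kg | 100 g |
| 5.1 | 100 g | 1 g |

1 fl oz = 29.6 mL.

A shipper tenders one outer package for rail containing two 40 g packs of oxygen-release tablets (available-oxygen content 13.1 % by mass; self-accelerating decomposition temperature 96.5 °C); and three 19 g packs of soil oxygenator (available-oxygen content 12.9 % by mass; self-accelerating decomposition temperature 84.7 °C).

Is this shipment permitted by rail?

Available-oxygen content 13.1 % by mass meets the Class 5.1 criterion (Oxidizer), so the oxygen-release tablets are Class 5.1.
With available-oxygen content 12.9 % by mass (> 8.5 % by mass), the soil oxygenator falls in Class 5.1.
Total Class 5.1: (two 40 g packs = 80 g) + (three 19 g packs = 57 g) = 137 g.
137 g > 100 g (rail limit, Class 5.1) — over the limit.

No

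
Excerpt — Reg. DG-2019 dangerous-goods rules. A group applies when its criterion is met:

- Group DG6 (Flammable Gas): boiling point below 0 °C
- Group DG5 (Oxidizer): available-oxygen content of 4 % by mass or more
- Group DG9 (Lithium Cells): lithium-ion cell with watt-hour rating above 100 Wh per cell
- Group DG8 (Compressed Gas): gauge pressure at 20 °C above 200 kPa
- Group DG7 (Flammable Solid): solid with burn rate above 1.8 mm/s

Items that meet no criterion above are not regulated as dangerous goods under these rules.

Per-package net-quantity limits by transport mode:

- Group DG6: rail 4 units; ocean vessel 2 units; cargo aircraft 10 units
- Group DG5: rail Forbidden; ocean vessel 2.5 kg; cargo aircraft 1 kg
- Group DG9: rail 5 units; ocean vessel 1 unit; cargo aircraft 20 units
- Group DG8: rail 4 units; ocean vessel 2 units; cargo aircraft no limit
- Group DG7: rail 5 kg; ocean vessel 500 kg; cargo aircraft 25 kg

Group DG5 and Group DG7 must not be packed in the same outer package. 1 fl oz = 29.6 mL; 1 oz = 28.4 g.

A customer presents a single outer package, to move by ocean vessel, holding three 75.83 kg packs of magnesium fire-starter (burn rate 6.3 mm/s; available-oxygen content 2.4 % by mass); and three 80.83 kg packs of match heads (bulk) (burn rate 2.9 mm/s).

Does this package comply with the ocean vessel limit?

Yes

The magnesium fire-starter has burn rate 6.3 mm/s, which is > 1.8 mm/s, so it is Group DG7 (Flammable Solid).
Match heads (bulk): burn rate 2.9 mm/s > 1.8 mm/s → Group DG7 (Flammable Solid).
Group DG7 net quantity: (three 75.83 kg packs = 227.49 kg) + (three 80.83 kg packs = 242.49 kg) = 469.98 kg.
469.98 kg is within the ocean vessel limit of 500 kg for Group DG7.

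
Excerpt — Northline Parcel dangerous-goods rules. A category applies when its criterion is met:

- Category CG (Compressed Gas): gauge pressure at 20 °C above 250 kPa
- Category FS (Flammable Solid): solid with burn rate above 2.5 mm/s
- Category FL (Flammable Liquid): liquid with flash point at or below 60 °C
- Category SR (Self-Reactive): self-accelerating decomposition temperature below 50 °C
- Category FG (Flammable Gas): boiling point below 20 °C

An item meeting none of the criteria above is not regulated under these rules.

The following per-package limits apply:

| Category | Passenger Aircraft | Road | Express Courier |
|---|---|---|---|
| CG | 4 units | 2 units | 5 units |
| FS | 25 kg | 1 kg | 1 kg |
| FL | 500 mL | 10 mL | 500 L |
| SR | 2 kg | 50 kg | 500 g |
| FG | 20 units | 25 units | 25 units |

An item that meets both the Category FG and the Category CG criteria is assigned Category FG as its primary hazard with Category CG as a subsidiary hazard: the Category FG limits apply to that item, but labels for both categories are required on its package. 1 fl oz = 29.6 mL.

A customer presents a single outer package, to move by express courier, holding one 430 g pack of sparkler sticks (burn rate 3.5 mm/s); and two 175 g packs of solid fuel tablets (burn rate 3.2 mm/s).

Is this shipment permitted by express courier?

Sparkler sticks: burn rate 3.5 mm/s > 2.5 mm/s → Category FS (Flammable Solid).
Burn rate 3.2 mm/s meets the Category FS criterion (Flammable Solid), so the solid fuel tablets are Category FS.
Total Category FS: 430 g + (two 175 g packs = 350 g) = 780 g.
780 g ≤ 1 kg (express courier limit, Category FS) — within limit.

Yes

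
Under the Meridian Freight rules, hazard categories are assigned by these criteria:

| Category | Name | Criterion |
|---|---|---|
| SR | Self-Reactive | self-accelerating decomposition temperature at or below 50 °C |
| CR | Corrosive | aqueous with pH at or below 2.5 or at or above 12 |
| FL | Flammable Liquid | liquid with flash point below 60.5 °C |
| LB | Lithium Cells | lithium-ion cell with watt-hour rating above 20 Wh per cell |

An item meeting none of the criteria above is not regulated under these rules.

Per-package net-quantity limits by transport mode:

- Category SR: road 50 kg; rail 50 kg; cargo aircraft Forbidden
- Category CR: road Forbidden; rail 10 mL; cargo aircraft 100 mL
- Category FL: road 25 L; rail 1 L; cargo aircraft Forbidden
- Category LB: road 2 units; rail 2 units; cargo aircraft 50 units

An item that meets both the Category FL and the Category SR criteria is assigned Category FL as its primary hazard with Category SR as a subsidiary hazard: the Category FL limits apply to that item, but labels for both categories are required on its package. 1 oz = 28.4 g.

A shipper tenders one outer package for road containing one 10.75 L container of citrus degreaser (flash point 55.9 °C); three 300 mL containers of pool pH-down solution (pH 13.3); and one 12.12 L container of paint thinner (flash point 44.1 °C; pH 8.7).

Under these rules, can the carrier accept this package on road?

No

The citrus degreaser has flash point 55.9 °C, which is < 60.5 °C, so it is Category FL (Flammable Liquid).
With pH 13.3 (≥ 12), the pool pH-down solution falls in Category CR.
Flash point 44.1 °C meets the Category FL criterion (Flammable Liquid), so the paint thinner is Category FL.
Category CR quantity: three 300 mL containers = 900 mL.
Category CR is Forbidden by road.
Category FL net quantity: 10.75 L + 12.12 L = 22.87 L.
That is within the Category FL road limit of 25 L.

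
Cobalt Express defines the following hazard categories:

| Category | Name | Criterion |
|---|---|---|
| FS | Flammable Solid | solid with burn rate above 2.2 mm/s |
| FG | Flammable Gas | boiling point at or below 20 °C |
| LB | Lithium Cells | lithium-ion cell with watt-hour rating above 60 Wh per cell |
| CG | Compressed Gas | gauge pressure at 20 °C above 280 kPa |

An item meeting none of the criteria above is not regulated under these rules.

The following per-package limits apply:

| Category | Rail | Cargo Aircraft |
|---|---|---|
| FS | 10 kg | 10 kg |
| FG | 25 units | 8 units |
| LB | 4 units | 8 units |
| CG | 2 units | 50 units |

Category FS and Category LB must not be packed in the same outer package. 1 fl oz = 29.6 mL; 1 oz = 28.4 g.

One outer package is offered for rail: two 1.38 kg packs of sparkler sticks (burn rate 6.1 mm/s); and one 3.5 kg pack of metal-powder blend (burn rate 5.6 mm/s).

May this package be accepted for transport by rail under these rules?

Yes

The sparkler sticks have burn rate 6.1 mm/s, which is > 2.2 mm/s, so they are Category FS (Flammable Solid).
Burn rate 5.6 mm/s meets the Category FS criterion (Flammable Solid), so the metal-powder blend is Category FS.
Category FS net quantity: (two 1.38 kg packs = 2.76 kg) + 3.5 kg = 6.26 kg.
That is within the Category FS rail limit of 10 kg.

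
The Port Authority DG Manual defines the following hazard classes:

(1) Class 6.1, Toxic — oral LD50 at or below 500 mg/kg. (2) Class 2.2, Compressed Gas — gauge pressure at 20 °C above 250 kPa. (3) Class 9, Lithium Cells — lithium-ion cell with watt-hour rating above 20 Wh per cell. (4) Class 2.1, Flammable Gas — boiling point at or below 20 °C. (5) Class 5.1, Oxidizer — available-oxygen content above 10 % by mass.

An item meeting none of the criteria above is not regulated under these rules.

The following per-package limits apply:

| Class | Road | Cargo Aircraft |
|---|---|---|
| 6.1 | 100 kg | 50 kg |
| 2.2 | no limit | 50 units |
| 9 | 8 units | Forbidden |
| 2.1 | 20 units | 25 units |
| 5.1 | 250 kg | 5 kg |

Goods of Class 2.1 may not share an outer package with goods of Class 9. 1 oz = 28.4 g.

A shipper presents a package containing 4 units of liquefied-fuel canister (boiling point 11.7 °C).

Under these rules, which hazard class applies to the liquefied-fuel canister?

Class 2.1

Boiling point 11.7 °C meets the Class 2.1 criterion (Flammable Gas), so the liquefied-fuel canister is Class 2.1.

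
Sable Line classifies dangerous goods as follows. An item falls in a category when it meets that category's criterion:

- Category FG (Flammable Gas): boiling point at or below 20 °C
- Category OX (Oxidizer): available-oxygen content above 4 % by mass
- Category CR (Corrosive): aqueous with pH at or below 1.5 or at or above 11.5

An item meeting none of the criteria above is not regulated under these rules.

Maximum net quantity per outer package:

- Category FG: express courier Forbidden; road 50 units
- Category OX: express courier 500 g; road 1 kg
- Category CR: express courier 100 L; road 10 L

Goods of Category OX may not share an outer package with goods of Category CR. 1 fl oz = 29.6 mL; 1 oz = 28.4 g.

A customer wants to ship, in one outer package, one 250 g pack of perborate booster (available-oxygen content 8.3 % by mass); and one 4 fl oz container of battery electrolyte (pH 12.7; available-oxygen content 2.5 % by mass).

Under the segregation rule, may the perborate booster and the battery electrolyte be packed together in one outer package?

The perborate booster has available-oxygen content 8.3 % by mass, which is > 4 % by mass, so it is Category OX (Oxidizer).
pH 12.7 meets the Category CR criterion (Corrosive), so the battery electrolyte is Category CR.
Category OX and Category CR may not share an outer package.

No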